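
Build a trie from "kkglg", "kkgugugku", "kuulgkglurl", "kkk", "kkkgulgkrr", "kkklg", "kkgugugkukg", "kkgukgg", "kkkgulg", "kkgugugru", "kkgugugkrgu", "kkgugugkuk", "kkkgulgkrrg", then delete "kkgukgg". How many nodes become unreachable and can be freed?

3

After clearing the end-marker at "kkgukgg", prune upward until reaching a node still needed by another word.
The suffix "kgg" (3 nodes) is used only by "kkgukgg"; the node for "kkgu" still has the child "g", so pruning stops there.
Nodes removed: 3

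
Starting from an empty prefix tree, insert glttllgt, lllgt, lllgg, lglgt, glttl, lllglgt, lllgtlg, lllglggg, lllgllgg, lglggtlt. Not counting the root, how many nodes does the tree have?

32

For each word, the new-node count is its length minus the longest prefix already in the trie:
  "glttllgt" → 8 new (g, l, t, t, l, l, g, t)
  "lllgt" → 5 new (l, l, l, g, t)
  "lllgg" → prefix "lllg" already present; 1 new (g)
  "lglgt" → prefix "l" already present; 4 new (g, l, g, t)
  "glttl" → prefix "glttl" already present; 0 new (none)
  "lllglgt" → prefix "lllg" already present; 3 new (l, g, t)
  "lllgtlg" → prefix "lllgt" already present; 2 new (l, g)
  "lllglggg" → prefix "lllglg" already present; 2 new (g, g)
  "lllgllgg" → prefix "lllgl" already present; 3 new (l, g, g)
  "lglggtlt" → prefix "lglg" already present; 4 new (g, t, l, t)
Total nodes = 8 + 5 + 1 + 4 + 0 + 3 + 2 + 2 + 3 + 4 = 32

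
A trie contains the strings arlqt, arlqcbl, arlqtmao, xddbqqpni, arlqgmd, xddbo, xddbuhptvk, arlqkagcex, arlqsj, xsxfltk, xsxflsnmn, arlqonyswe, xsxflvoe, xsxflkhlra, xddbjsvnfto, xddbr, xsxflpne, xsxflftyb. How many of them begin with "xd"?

5

Walk to "xd"; the words in its subtree are exactly those with that prefix.
Words under "xd": xddbjsvnfto, xddbo, xddbqqpni, xddbr, xddbuhptvk
Count: 5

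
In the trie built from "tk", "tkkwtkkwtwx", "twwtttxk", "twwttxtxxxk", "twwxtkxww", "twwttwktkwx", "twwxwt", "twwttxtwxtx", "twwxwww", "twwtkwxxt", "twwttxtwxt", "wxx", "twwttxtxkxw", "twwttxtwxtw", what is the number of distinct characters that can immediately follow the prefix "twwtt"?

The children of the "twwtt" node are the distinct next characters among strings starting with "twwtt".
Characters that immediately follow "twwtt" among the stored strings: {t, w, x}.
That node has 3 child edges.

3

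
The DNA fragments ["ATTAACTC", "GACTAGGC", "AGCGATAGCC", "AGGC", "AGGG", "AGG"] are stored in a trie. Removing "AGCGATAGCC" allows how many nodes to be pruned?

8

After clearing the end-marker at "AGCGATAGCC", prune upward until reaching a node still needed by another word.
The suffix "CGATAGCC" (8 nodes) is used only by "AGCGATAGCC"; the node for "AG" still has the child "G", so pruning stops there.
Nodes removed: 8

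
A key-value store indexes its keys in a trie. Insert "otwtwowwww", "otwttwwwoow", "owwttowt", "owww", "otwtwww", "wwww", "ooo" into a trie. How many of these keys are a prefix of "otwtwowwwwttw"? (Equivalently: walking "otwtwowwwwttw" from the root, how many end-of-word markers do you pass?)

1

Traverse "otwtwowwwwttw" character by character; count nodes along the way that are marked as word ends.
Prefixes of the query that are stored words: "otwtwowwww"
Count: 1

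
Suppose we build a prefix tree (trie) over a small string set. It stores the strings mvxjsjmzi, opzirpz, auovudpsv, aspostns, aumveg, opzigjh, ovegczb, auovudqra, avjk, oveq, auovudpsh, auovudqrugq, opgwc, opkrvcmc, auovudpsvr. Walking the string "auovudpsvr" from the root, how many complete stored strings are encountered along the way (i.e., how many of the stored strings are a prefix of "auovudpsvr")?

2

Check each prefix of "auovudpsvr" against the stored set — each match is an end-marker on the path.
Prefixes of the query that are stored words: "auovudpsv", "auovudpsvr"
Count: 2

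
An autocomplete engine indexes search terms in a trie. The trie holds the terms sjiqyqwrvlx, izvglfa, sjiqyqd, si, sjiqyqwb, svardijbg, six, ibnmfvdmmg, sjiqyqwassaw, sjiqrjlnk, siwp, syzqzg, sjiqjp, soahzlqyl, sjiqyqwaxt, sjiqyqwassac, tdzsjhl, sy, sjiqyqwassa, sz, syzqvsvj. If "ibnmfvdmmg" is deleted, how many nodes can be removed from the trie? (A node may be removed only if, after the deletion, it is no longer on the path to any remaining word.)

Walk "ibnmfvdmmg" from the leaf back toward the root, removing each node that no remaining word uses.
The suffix "bnmfvdmmg" (9 nodes) is used only by "ibnmfvdmmg"; the node for "i" still has the child "z", so pruning stops there.
Nodes removed: 9

9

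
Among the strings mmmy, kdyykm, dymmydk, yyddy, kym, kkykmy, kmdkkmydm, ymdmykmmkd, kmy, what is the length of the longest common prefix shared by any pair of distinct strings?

The deepest shared node is where two words last agree before diverging.
e.g. "kmdkkmydm" and "kmy" share the prefix "km" of length 2; no pair shares a longer one.
Longest shared-prefix length: 2

2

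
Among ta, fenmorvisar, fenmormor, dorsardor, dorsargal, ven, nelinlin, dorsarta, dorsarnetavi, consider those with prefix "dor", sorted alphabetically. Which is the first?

dorsardor

DFS of the "dor" subtree visits, in order: "dorsardor", "dorsargal", "dorsarnetavi", "dorsarta"
The 1st is dorsardor.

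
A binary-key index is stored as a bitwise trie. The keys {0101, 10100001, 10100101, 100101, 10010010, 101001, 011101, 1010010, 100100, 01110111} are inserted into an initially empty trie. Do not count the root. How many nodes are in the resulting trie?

Insert word by word; a character creates a node only if that edge doesn't already exist:
  "0101" → 4 new (0, 1, 0, 1)
  "10100001" → 8 new (1, 0, 1, 0, 0, 0, 0, 1)
  "10100101" → prefix "10100" already present; 3 new (1, 0, 1)
  "100101" → prefix "10" already present; 4 new (0, 1, 0, 1)
  "10010010" → prefix "10010" already present; 3 new (0, 1, 0)
  "101001" → prefix "101001" already present; 0 new (none)
  "011101" → prefix "01" already present; 4 new (1, 1, 0, 1)
  "1010010" → prefix "1010010" already present; 0 new (none)
  "100100" → prefix "100100" already present; 0 new (none)
  "01110111" → prefix "011101" already present; 2 new (1, 1)
Total nodes = 4 + 8 + 3 + 4 + 3 + 0 + 4 + 0 + 0 + 2 = 28

28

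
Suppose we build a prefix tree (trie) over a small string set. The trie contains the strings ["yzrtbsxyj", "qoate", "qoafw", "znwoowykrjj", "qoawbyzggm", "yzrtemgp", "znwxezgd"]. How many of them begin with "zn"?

Traverse to the node for "zn", then collect every word in that subtree.
Matches: "znwoowykrjj", "znwxezgd"
Count: 2

2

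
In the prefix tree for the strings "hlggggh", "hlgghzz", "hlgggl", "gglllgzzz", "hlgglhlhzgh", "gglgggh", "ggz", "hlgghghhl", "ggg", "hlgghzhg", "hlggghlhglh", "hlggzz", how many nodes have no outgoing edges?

12

Leaves are exactly the stored words that no other stored word extends.
Those words: "ggg", "gglgggh", "gglllgzzz", "ggz", "hlggggh", "hlggghlhglh", "hlgggl", "hlgghghhl", "hlgghzhg", "hlgghzz", "hlgglhlhzgh", "hlggzz"
Leaf count: 12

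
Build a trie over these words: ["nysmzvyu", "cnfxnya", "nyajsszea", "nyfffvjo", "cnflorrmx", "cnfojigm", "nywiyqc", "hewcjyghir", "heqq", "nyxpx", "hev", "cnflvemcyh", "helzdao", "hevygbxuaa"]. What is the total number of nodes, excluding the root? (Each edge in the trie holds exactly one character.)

For each word, the new-node count is its length minus the longest prefix already in the trie:
  "nysmzvyu" → 8 new (n, y, s, m, z, v, y, u)
  "cnfxnya" → 7 new (c, n, f, x, n, y, a)
  "nyajsszea" → prefix "ny" already present; 7 new (a, j, s, s, z, e, a)
  "nyfffvjo" → prefix "ny" already present; 6 new (f, f, f, v, j, o)
  "cnflorrmx" → prefix "cnf" already present; 6 new (l, o, r, r, m, x)
  "cnfojigm" → prefix "cnf" already present; 5 new (o, j, i, g, m)
  "nywiyqc" → prefix "ny" already present; 5 new (w, i, y, q, c)
  "hewcjyghir" → 10 new (h, e, w, c, j, y, g, h, i, r)
  "heqq" → prefix "he" already present; 2 new (q, q)
  "nyxpx" → prefix "ny" already present; 3 new (x, p, x)
  "hev" → prefix "he" already present; 1 new (v)
  "cnflvemcyh" → prefix "cnfl" already present; 6 new (v, e, m, c, y, h)
  "helzdao" → prefix "he" already present; 5 new (l, z, d, a, o)
  "hevygbxuaa" → prefix "hev" already present; 7 new (y, g, b, x, u, a, a)
Total nodes = 8 + 7 + 7 + 6 + 6 + 5 + 5 + 10 + 2 + 3 + 1 + 6 + 5 + 7 = 78

78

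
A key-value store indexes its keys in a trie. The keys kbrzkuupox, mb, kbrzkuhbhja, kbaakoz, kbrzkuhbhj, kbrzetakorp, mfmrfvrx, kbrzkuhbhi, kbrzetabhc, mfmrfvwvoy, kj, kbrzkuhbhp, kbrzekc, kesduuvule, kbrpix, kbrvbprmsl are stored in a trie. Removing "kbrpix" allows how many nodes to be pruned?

3

A node on "kbrpix"'s path can go only if nothing else ends at it or branches off below it.
The suffix "pix" (3 nodes) is used only by "kbrpix"; the node for "kbr" still has the child "z", so pruning stops there.
Nodes removed: 3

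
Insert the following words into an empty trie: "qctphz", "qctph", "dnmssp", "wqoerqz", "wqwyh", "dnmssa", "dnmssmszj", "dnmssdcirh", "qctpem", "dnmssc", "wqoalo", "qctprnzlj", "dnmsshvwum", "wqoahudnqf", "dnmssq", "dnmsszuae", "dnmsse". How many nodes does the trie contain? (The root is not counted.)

Count nodes per top-level branch (shared prefixes stored once):
  'd'-branch (dnmssa, dnmssc, dnmssdcirh, dnmsse, dnmsshvwum, dnmssmszj, dnmssp, dnmssq, dnmsszuae): 28 nodes
  'q'-branch (qctpem, qctph, qctphz, qctprnzlj): 13 nodes
  'w'-branch (wqoahudnqf, wqoalo, wqoerqz, wqwyh): 19 nodes
Sum: 60

60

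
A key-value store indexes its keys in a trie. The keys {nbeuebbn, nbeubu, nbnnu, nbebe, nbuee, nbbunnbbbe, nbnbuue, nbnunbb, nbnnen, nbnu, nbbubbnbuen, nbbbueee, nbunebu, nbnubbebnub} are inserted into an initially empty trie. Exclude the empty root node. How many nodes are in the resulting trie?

Insert word by word; a character creates a node only if that edge doesn't already exist:
  "nbeuebbn" → 8 new (n, b, e, u, e, b, b, n)
  "nbeubu" → prefix "nbeu" already present; 2 new (b, u)
  "nbnnu" → prefix "nb" already present; 3 new (n, n, u)
  "nbebe" → prefix "nbe" already present; 2 new (b, e)
  "nbuee" → prefix "nb" already present; 3 new (u, e, e)
  "nbbunnbbbe" → prefix "nb" already present; 8 new (b, u, n, n, b, b, b, e)
  "nbnbuue" → prefix "nbn" already present; 4 new (b, u, u, e)
  "nbnunbb" → prefix "nbn" already present; 4 new (u, n, b, b)
  "nbnnen" → prefix "nbnn" already present; 2 new (e, n)
  "nbnu" → prefix "nbnu" already present; 0 new (none)
  "nbbubbnbuen" → prefix "nbbu" already present; 7 new (b, b, n, b, u, e, n)
  "nbbbueee" → prefix "nbb" already present; 5 new (b, u, e, e, e)
  "nbunebu" → prefix "nbu" already present; 4 new (n, e, b, u)
  "nbnubbebnub" → prefix "nbnu" already present; 7 new (b, b, e, b, n, u, b)
Total nodes = 8 + 2 + 3 + 2 + 3 + 8 + 4 + 4 + 2 + 0 + 7 + 5 + 4 + 7 = 59

59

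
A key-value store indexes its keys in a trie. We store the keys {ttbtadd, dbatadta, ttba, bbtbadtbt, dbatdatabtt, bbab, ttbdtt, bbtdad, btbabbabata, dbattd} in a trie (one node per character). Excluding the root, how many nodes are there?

Trace insertions, counting only characters that open a new branch:
  "ttbtadd" → 7 new (t, t, b, t, a, d, d)
  "dbatadta" → 8 new (d, b, a, t, a, d, t, a)
  "ttba" → prefix "ttb" already present; 1 new (a)
  "bbtbadtbt" → 9 new (b, b, t, b, a, d, t, b, t)
  "dbatdatabtt" → prefix "dbat" already present; 7 new (d, a, t, a, b, t, t)
  "bbab" → prefix "bb" already present; 2 new (a, b)
  "ttbdtt" → prefix "ttb" already present; 3 new (d, t, t)
  "bbtdad" → prefix "bbt" already present; 3 new (d, a, d)
  "btbabbabata" → prefix "b" already present; 10 new (t, b, a, b, b, a, b, a, t, a)
  "dbattd" → prefix "dbat" already present; 2 new (t, d)
Total nodes = 7 + 8 + 1 + 9 + 7 + 2 + 3 + 3 + 10 + 2 = 52

52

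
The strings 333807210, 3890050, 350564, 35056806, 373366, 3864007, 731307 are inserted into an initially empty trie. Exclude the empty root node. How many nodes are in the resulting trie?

39

Insert word by word; a character creates a node only if that edge doesn't already exist:
  "333807210" → 9 new (3, 3, 3, 8, 0, 7, 2, 1, 0)
  "3890050" → prefix "3" already present; 6 new (8, 9, 0, 0, 5, 0)
  "350564" → prefix "3" already present; 5 new (5, 0, 5, 6, 4)
  "35056806" → prefix "35056" already present; 3 new (8, 0, 6)
  "373366" → prefix "3" already present; 5 new (7, 3, 3, 6, 6)
  "3864007" → prefix "38" already present; 5 new (6, 4, 0, 0, 7)
  "731307" → 6 new (7, 3, 1, 3, 0, 7)
Total nodes = 9 + 6 + 5 + 3 + 5 + 5 + 6 = 39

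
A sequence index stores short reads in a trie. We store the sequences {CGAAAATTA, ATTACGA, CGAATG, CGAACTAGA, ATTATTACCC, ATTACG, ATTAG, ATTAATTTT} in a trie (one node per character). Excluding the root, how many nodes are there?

Insert word by word; a character creates a node only if that edge doesn't already exist:
  "CGAAAATTA" → 9 new (C, G, A, A, A, A, T, T, A)
  "ATTACGA" → 7 new (A, T, T, A, C, G, A)
  "CGAATG" → prefix "CGAA" already present; 2 new (T, G)
  "CGAACTAGA" → prefix "CGAA" already present; 5 new (C, T, A, G, A)
  "ATTATTACCC" → prefix "ATTA" already present; 6 new (T, T, A, C, C, C)
  "ATTACG" → prefix "ATTACG" already present; 0 new (none)
  "ATTAG" → prefix "ATTA" already present; 1 new (G)
  "ATTAATTTT" → prefix "ATTA" already present; 5 new (A, T, T, T, T)
Total nodes = 9 + 7 + 2 + 5 + 6 + 0 + 1 + 5 = 35

35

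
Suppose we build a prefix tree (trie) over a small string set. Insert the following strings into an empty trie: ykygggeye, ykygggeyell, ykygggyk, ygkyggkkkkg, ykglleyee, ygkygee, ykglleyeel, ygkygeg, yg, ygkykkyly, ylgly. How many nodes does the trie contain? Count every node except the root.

43

Insert word by word; a character creates a node only if that edge doesn't already exist:
  "ykygggeye" → 9 new (y, k, y, g, g, g, e, y, e)
  "ykygggeyell" → prefix "ykygggeye" already present; 2 new (l, l)
  "ykygggyk" → prefix "ykyggg" already present; 2 new (y, k)
  "ygkyggkkkkg" → prefix "y" already present; 10 new (g, k, y, g, g, k, k, k, k, g)
  "ykglleyee" → prefix "yk" already present; 7 new (g, l, l, e, y, e, e)
  "ygkygee" → prefix "ygkyg" already present; 2 new (e, e)
  "ykglleyeel" → prefix "ykglleyee" already present; 1 new (l)
  "ygkygeg" → prefix "ygkyge" already present; 1 new (g)
  "yg" → prefix "yg" already present; 0 new (none)
  "ygkykkyly" → prefix "ygky" already present; 5 new (k, k, y, l, y)
  "ylgly" → prefix "y" already present; 4 new (l, g, l, y)
Total nodes = 9 + 2 + 2 + 10 + 7 + 2 + 1 + 1 + 0 + 5 + 4 = 43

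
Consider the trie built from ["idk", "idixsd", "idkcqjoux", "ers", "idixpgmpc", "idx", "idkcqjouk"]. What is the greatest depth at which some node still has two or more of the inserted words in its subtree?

8

Look for the deepest trie node that still has at least two words in its subtree.
e.g. "idkcqjouk" and "idkcqjoux" share the prefix "idkcqjou" of length 8; no pair shares a longer one.
Longest shared-prefix length: 8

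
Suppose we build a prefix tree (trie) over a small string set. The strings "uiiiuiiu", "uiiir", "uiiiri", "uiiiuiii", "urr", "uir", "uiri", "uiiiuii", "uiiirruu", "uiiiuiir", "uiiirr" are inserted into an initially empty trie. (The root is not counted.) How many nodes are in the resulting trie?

19

Trie structure (* marks end of a word):
(root)
└─ u
   ├─ i
   │  ├─ i
   │  │  └─ i
   │  │     ├─ r *
   │  │     │  ├─ i *
   │  │     │  └─ r *
   │  │     │     └─ u
   │  │     │        └─ u *
   │  │     └─ u
   │  │        └─ i
   │  │           └─ i *
   │  │              ├─ i *
   │  │              ├─ r *
   │  │              └─ u *
   │  └─ r *
   │     └─ i *
   └─ r
      └─ r *
Counting every labelled node above: 19.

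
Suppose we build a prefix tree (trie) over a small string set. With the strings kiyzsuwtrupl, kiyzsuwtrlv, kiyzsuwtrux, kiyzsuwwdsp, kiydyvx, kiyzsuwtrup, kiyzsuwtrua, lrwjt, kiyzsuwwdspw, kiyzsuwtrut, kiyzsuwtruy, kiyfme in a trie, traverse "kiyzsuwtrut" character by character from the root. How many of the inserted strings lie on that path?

1

Traverse "kiyzsuwtrut" character by character; count nodes along the way that are marked as word ends.
Prefixes of the query that are stored words: "kiyzsuwtrut"
Count: 1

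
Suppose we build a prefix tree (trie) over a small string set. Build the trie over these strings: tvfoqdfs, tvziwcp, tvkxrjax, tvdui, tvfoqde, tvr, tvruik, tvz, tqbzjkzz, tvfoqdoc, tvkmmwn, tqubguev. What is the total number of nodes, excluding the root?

46

For each word, the new-node count is its length minus the longest prefix already in the trie:
  "tvfoqdfs" → 8 new (t, v, f, o, q, d, f, s)
  "tvziwcp" → prefix "tv" already present; 5 new (z, i, w, c, p)
  "tvkxrjax" → prefix "tv" already present; 6 new (k, x, r, j, a, x)
  "tvdui" → prefix "tv" already present; 3 new (d, u, i)
  "tvfoqde" → prefix "tvfoqd" already present; 1 new (e)
  "tvr" → prefix "tv" already present; 1 new (r)
  "tvruik" → prefix "tvr" already present; 3 new (u, i, k)
  "tvz" → prefix "tvz" already present; 0 new (none)
  "tqbzjkzz" → prefix "t" already present; 7 new (q, b, z, j, k, z, z)
  "tvfoqdoc" → prefix "tvfoqd" already present; 2 new (o, c)
  "tvkmmwn" → prefix "tvk" already present; 4 new (m, m, w, n)
  "tqubguev" → prefix "tq" already present; 6 new (u, b, g, u, e, v)
Total nodes = 8 + 5 + 6 + 3 + 1 + 1 + 3 + 0 + 7 + 2 + 4 + 6 = 46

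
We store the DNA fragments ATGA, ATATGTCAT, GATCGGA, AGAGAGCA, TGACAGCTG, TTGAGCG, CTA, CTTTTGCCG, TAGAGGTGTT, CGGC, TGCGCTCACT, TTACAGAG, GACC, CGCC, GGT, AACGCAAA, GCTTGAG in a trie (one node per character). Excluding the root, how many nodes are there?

Count nodes per top-level branch (shared prefixes stored once):
  'A'-branch (AACGCAAA, AGAGAGCA, ATATGTCAT, ATGA): 25 nodes
  'C'-branch (CGCC, CGGC, CTA, CTTTTGCCG): 15 nodes
  'G'-branch (GACC, GATCGGA, GCTTGAG, GGT): 17 nodes
  'T'-branch (TAGAGGTGTT, TGACAGCTG, TGCGCTCACT, TTACAGAG, TTGAGCG): 38 nodes
Sum: 95

95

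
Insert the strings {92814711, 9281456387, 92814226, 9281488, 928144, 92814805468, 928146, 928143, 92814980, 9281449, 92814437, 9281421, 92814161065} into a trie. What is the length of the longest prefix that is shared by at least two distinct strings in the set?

6

Look for the deepest trie node that still has at least two words in its subtree.
e.g. "9281421" and "92814226" share the prefix "928142" of length 6; no pair shares a longer one.
Longest shared-prefix length: 6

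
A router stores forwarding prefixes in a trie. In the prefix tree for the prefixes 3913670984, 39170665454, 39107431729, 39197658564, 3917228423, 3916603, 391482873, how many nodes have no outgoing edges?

A leaf is a node with no children — equivalently, the end of a word that is not a proper prefix of any other stored word.
Those words: "39107431729", "3913670984", "391482873", "3916603", "39170665454", "3917228423", "39197658564"
Leaf count: 7

7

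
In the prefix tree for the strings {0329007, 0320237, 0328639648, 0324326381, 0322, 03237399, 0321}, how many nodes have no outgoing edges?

Leaves are exactly the stored words that no other stored word extends.
Those words: "0320237", "0321", "0322", "03237399", "0324326381", "0328639648", "0329007"
Leaf count: 7

7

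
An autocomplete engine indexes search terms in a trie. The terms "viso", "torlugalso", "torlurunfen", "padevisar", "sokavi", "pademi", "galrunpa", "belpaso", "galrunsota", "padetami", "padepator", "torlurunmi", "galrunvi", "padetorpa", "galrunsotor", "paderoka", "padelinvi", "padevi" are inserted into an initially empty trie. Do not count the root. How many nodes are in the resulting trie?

84

Trace insertions, counting only characters that open a new branch:
  "viso" → 4 new (v, i, s, o)
  "torlugalso" → 10 new (t, o, r, l, u, g, a, l, s, o)
  "torlurunfen" → prefix "torlu" already present; 6 new (r, u, n, f, e, n)
  "padevisar" → 9 new (p, a, d, e, v, i, s, a, r)
  "sokavi" → 6 new (s, o, k, a, v, i)
  "pademi" → prefix "pade" already present; 2 new (m, i)
  "galrunpa" → 8 new (g, a, l, r, u, n, p, a)
  "belpaso" → 7 new (b, e, l, p, a, s, o)
  "galrunsota" → prefix "galrun" already present; 4 new (s, o, t, a)
  "padetami" → prefix "pade" already present; 4 new (t, a, m, i)
  "padepator" → prefix "pade" already present; 5 new (p, a, t, o, r)
  "torlurunmi" → prefix "torlurun" already present; 2 new (m, i)
  "galrunvi" → prefix "galrun" already present; 2 new (v, i)
  "padetorpa" → prefix "padet" already present; 4 new (o, r, p, a)
  "galrunsotor" → prefix "galrunsot" already present; 2 new (o, r)
  "paderoka" → prefix "pade" already present; 4 new (r, o, k, a)
  "padelinvi" → prefix "pade" already present; 5 new (l, i, n, v, i)
  "padevi" → prefix "padevi" already present; 0 new (none)
Total nodes = 4 + 10 + 6 + 9 + 6 + 2 + 8 + 7 + 4 + 4 + 5 + 2 + 2 + 4 + 2 + 4 + 5 + 0 = 84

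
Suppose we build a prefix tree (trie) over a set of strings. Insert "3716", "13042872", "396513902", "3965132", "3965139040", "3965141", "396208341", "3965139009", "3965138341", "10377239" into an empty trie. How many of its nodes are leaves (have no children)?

10

A leaf is a node with no children — equivalently, the end of a word that is not a proper prefix of any other stored word.
Those words: "10377239", "13042872", "3716", "396208341", "3965132", "3965138341", "3965139009", "396513902", "3965139040", "3965141"
Leaf count: 10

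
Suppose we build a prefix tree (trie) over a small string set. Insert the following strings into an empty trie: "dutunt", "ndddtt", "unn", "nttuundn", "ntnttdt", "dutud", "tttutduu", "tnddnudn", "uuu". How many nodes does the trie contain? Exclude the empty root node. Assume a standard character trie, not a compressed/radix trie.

45

Trace insertions, counting only characters that open a new branch:
  "dutunt" → 6 new (d, u, t, u, n, t)
  "ndddtt" → 6 new (n, d, d, d, t, t)
  "unn" → 3 new (u, n, n)
  "nttuundn" → prefix "n" already present; 7 new (t, t, u, u, n, d, n)
  "ntnttdt" → prefix "nt" already present; 5 new (n, t, t, d, t)
  "dutud" → prefix "dutu" already present; 1 new (d)
  "tttutduu" → 8 new (t, t, t, u, t, d, u, u)
  "tnddnudn" → prefix "t" already present; 7 new (n, d, d, n, u, d, n)
  "uuu" → prefix "u" already present; 2 new (u, u)
Total nodes = 6 + 6 + 3 + 7 + 5 + 1 + 8 + 7 + 2 = 45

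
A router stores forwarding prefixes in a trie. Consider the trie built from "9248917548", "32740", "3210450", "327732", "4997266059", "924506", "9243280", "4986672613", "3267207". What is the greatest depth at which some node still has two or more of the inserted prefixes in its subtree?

The deepest shared node is where two words last agree before diverging.
"32740" and "327732" agree on "327" (3 characters) before diverging; nothing deeper is shared.
Longest shared-prefix length: 3

3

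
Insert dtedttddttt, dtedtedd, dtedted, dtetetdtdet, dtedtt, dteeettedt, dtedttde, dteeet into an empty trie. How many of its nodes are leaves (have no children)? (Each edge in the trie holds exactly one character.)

5

A leaf is a node with no children — equivalently, the end of a word that is not a proper prefix of any other stored word.
Those words: "dtedtedd", "dtedttddttt", "dtedttde", "dteeettedt", "dtetetdtdet"
Leaf count: 5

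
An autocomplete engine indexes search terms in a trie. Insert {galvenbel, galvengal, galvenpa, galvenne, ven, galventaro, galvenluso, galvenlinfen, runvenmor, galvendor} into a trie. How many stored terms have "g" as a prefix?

8

Traverse to the node for "g", then collect every word in that subtree.
Matches: "galvenbel", "galvendor", "galvengal", "galvenlinfen", "galvenluso", "galvenne", "galvenpa", "galventaro"
Count: 8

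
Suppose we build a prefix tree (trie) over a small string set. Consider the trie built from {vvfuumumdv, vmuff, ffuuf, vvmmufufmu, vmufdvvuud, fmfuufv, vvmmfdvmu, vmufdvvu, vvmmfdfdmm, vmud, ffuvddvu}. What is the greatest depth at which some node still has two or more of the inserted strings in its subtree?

8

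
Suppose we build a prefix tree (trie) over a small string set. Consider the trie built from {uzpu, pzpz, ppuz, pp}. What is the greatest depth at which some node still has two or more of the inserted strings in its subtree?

The deepest shared node is where two words last agree before diverging.
"pp" and "ppuz" agree on "pp" (2 characters) before diverging; nothing deeper is shared.
Longest shared-prefix length: 2

2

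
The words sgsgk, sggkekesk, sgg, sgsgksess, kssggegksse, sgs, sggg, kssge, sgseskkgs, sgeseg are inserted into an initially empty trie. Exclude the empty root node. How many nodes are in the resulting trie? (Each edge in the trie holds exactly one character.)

Count nodes per top-level branch (shared prefixes stored once):
  'k'-branch (kssge, kssggegksse): 12 nodes
  's'-branch (sgeseg, sgg, sggg, sggkekesk, sgs, sgseskkgs, sgsgk, sgsgksess): 27 nodes
Sum: 39

39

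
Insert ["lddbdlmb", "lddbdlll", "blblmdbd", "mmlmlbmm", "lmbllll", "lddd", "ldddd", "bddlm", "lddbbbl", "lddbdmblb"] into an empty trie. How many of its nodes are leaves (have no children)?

A leaf is a node with no children — equivalently, the end of a word that is not a proper prefix of any other stored word.
Those words: "bddlm", "blblmdbd", "lddbbbl", "lddbdlll", "lddbdlmb", "lddbdmblb", "ldddd", "lmbllll", "mmlmlbmm"
Leaf count: 9

9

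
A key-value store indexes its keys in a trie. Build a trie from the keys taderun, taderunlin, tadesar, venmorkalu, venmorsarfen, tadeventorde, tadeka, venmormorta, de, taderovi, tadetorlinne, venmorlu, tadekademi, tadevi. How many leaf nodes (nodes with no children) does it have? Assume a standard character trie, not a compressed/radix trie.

12

Leaves are exactly the stored words that no other stored word extends.
Those words: "de", "tadekademi", "taderovi", "taderunlin", "tadesar", "tadetorlinne", "tadeventorde", "tadevi", "venmorkalu", "venmorlu", "venmormorta", "venmorsarfen"
Leaf count: 12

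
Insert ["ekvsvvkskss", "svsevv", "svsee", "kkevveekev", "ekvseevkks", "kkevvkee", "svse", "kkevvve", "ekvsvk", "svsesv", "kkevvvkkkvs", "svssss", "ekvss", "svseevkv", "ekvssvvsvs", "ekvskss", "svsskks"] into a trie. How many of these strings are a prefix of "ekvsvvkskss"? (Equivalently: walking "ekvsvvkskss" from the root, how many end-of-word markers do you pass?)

1

Walk "ekvsvvkskss" from the root; an end-of-word marker is hit whenever a stored word is a prefix of "ekvsvvkskss".
Prefixes of the query that are stored words: "ekvsvvkskss"
Count: 1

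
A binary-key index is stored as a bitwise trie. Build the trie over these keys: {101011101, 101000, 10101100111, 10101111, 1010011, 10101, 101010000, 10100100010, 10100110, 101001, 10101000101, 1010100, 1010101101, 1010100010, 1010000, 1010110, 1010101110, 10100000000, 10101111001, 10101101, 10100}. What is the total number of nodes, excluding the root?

47

Trace insertions, counting only characters that open a new branch:
  "101011101" → 9 new (1, 0, 1, 0, 1, 1, 1, 0, 1)
  "101000" → prefix "1010" already present; 2 new (0, 0)
  "10101100111" → prefix "101011" already present; 5 new (0, 0, 1, 1, 1)
  "10101111" → prefix "1010111" already present; 1 new (1)
  "1010011" → prefix "10100" already present; 2 new (1, 1)
  "10101" → prefix "10101" already present; 0 new (none)
  "101010000" → prefix "10101" already present; 4 new (0, 0, 0, 0)
  "10100100010" → prefix "101001" already present; 5 new (0, 0, 0, 1, 0)
  "10100110" → prefix "1010011" already present; 1 new (0)
  "101001" → prefix "101001" already present; 0 new (none)
  "10101000101" → prefix "10101000" already present; 3 new (1, 0, 1)
  "1010100" → prefix "1010100" already present; 0 new (none)
  "1010101101" → prefix "101010" already present; 4 new (1, 1, 0, 1)
  "1010100010" → prefix "1010100010" already present; 0 new (none)
  "1010000" → prefix "101000" already present; 1 new (0)
  "1010110" → prefix "1010110" already present; 0 new (none)
  "1010101110" → prefix "10101011" already present; 2 new (1, 0)
  "10100000000" → prefix "1010000" already present; 4 new (0, 0, 0, 0)
  "10101111001" → prefix "10101111" already present; 3 new (0, 0, 1)
  "10101101" → prefix "1010110" already present; 1 new (1)
  "10100" → prefix "10100" already present; 0 new (none)
Total nodes = 9 + 2 + 5 + 1 + 2 + 0 + 4 + 5 + 1 + 0 + 3 + 0 + 4 + 0 + 1 + 0 + 2 + 4 + 3 + 1 + 0 = 47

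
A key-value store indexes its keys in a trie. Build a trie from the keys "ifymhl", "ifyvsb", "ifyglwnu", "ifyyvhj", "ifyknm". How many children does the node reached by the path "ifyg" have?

1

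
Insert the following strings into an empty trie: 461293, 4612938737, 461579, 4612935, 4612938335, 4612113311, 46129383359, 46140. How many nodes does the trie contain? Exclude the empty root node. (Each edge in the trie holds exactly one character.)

Trie structure (* marks end of a word):
(root)
└─ 4
   └─ 6
      └─ 1
         ├─ 2
         │  ├─ 1
         │  │  └─ 1
         │  │     └─ 3
         │  │        └─ 3
         │  │           └─ 1
         │  │              └─ 1 *
         │  └─ 9
         │     └─ 3 *
         │        ├─ 5 *
         │        └─ 8
         │           ├─ 3
         │           │  └─ 3
         │           │     └─ 5 *
         │           │        └─ 9 *
         │           └─ 7
         │              └─ 3
         │                 └─ 7 *
         ├─ 4
         │  └─ 0 *
         └─ 5
            └─ 7
               └─ 9 *
Counting every labelled node above: 26.

26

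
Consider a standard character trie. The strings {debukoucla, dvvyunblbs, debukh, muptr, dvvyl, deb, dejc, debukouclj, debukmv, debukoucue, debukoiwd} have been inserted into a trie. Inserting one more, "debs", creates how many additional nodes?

Walking "debs" from the root, the first 3 characters ("deb") follow existing edges; "s" is the first miss.
Each of the 1 remaining characters creates one node.

1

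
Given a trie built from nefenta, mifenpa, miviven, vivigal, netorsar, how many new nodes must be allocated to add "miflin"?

3

Walking "miflin" from the root, the first 3 characters ("mif") follow existing edges; "l" is the first miss.
Each of the 3 remaining characters creates one node.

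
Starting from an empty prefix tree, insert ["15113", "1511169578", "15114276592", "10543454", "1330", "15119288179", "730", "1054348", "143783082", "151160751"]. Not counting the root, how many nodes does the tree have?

52

For each word, the new-node count is its length minus the longest prefix already in the trie:
  "15113" → 5 new (1, 5, 1, 1, 3)
  "1511169578" → prefix "1511" already present; 6 new (1, 6, 9, 5, 7, 8)
  "15114276592" → prefix "1511" already present; 7 new (4, 2, 7, 6, 5, 9, 2)
  "10543454" → prefix "1" already present; 7 new (0, 5, 4, 3, 4, 5, 4)
  "1330" → prefix "1" already present; 3 new (3, 3, 0)
  "15119288179" → prefix "1511" already present; 7 new (9, 2, 8, 8, 1, 7, 9)
  "730" → 3 new (7, 3, 0)
  "1054348" → prefix "105434" already present; 1 new (8)
  "143783082" → prefix "1" already present; 8 new (4, 3, 7, 8, 3, 0, 8, 2)
  "151160751" → prefix "1511" already present; 5 new (6, 0, 7, 5, 1)
Total nodes = 5 + 6 + 7 + 7 + 3 + 7 + 3 + 1 + 8 + 5 = 52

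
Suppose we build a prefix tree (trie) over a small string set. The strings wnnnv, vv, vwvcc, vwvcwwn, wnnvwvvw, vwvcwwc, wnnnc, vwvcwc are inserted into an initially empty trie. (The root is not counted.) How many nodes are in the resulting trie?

Count nodes per top-level branch (shared prefixes stored once):
  'v'-branch (vv, vwvcc, vwvcwc, vwvcwwc, vwvcwwn): 11 nodes
  'w'-branch (wnnnc, wnnnv, wnnvwvvw): 11 nodes
Sum: 22

22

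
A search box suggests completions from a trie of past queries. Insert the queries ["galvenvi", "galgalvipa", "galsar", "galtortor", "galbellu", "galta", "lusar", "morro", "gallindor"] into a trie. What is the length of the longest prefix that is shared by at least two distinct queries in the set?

4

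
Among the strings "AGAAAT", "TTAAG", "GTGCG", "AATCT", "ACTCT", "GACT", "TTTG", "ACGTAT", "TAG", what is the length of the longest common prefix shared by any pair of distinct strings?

Equivalently: take the maximum, over all pairs, of their longest common prefix length.
"ACGTAT" and "ACTCT" agree on "AC" (2 characters) before diverging; nothing deeper is shared.
Longest shared-prefix length: 2

2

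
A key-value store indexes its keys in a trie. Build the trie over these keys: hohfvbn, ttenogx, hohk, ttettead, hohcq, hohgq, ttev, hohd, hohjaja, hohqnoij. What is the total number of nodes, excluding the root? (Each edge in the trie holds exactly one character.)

35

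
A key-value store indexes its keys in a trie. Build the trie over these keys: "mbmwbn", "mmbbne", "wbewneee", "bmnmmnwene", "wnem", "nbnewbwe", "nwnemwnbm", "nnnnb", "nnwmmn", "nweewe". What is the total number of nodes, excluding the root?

60

Insert word by word; a character creates a node only if that edge doesn't already exist:
  "mbmwbn" → 6 new (m, b, m, w, b, n)
  "mmbbne" → prefix "m" already present; 5 new (m, b, b, n, e)
  "wbewneee" → 8 new (w, b, e, w, n, e, e, e)
  "bmnmmnwene" → 10 new (b, m, n, m, m, n, w, e, n, e)
  "wnem" → prefix "w" already present; 3 new (n, e, m)
  "nbnewbwe" → 8 new (n, b, n, e, w, b, w, e)
  "nwnemwnbm" → prefix "n" already present; 8 new (w, n, e, m, w, n, b, m)
  "nnnnb" → prefix "n" already present; 4 new (n, n, n, b)
  "nnwmmn" → prefix "nn" already present; 4 new (w, m, m, n)
  "nweewe" → prefix "nw" already present; 4 new (e, e, w, e)
Total nodes = 6 + 5 + 8 + 10 + 3 + 8 + 8 + 4 + 4 + 4 = 60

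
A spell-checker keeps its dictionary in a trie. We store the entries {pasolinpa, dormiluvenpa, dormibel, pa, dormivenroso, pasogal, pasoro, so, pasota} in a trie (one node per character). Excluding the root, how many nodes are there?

Count nodes per top-level branch (shared prefixes stored once):
  'd'-branch (dormibel, dormiluvenpa, dormivenroso): 22 nodes
  'p'-branch (pa, pasogal, pasolinpa, pasoro, pasota): 16 nodes
  's'-branch (so): 2 nodes
Sum: 40

40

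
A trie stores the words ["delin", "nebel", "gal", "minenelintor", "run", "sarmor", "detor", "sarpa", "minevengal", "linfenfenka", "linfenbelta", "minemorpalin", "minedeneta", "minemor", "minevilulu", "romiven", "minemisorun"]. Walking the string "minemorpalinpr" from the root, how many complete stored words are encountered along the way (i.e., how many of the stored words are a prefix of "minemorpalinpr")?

Check each prefix of "minemorpalinpr" against the stored set — each match is an end-marker on the path.
Prefixes of the query that are stored words: "minemor", "minemorpalin"
Count: 2

2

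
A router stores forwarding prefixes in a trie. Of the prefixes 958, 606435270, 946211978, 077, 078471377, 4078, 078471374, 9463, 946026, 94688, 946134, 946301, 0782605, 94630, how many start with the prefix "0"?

Traverse to the node for "0", then collect every word in that subtree.
Words under "0": 077, 0782605, 078471374, 078471377
Count: 4

4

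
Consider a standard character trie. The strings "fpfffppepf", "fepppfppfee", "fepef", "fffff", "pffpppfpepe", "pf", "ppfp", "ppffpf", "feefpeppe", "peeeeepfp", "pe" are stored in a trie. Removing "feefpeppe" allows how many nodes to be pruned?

7

Walk "feefpeppe" from the leaf back toward the root, removing each node that no remaining word uses.
The suffix "efpeppe" (7 nodes) is used only by "feefpeppe"; the node for "fe" still has the child "p", so pruning stops there.
Nodes removed: 7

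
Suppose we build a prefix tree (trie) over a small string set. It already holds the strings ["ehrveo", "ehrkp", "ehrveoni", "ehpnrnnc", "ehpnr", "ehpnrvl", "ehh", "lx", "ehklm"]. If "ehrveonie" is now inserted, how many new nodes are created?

1

The longest prefix of "ehrveonie" already in the trie is "ehrveoni" (length 8).
Each of the 1 remaining characters creates one node.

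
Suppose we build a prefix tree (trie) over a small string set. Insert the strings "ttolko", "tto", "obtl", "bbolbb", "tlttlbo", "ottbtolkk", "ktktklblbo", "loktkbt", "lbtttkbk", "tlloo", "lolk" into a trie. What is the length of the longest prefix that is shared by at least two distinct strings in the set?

3

Equivalently: take the maximum, over all pairs, of their longest common prefix length.
"tto" and "ttolko" agree on "tto" (3 characters) before diverging; nothing deeper is shared.
Longest shared-prefix length: 3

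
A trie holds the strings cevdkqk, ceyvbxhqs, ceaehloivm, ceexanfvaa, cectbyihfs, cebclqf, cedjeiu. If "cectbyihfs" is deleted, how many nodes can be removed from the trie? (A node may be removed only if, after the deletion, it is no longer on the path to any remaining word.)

Walk "cectbyihfs" from the leaf back toward the root, removing each node that no remaining word uses.
The suffix "ctbyihfs" (8 nodes) is used only by "cectbyihfs"; the node for "ce" still has the child "v", so pruning stops there.
Nodes removed: 8

8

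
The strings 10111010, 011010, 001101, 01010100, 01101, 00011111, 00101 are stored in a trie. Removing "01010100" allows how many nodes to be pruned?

6

Walk "01010100" from the leaf back toward the root, removing each node that no remaining word uses.
The suffix "010100" (6 nodes) is used only by "01010100"; the node for "01" still has the child "1", so pruning stops there.
Nodes removed: 6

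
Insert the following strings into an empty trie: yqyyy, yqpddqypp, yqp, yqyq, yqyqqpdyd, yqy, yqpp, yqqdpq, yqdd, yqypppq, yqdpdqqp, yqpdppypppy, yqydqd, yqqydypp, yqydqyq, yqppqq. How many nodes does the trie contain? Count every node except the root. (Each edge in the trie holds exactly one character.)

53

Insert word by word; a character creates a node only if that edge doesn't already exist:
  "yqyyy" → 5 new (y, q, y, y, y)
  "yqpddqypp" → prefix "yq" already present; 7 new (p, d, d, q, y, p, p)
  "yqp" → prefix "yqp" already present; 0 new (none)
  "yqyq" → prefix "yqy" already present; 1 new (q)
  "yqyqqpdyd" → prefix "yqyq" already present; 5 new (q, p, d, y, d)
  "yqy" → prefix "yqy" already present; 0 new (none)
  "yqpp" → prefix "yqp" already present; 1 new (p)
  "yqqdpq" → prefix "yq" already present; 4 new (q, d, p, q)
  "yqdd" → prefix "yq" already present; 2 new (d, d)
  "yqypppq" → prefix "yqy" already present; 4 new (p, p, p, q)
  "yqdpdqqp" → prefix "yqd" already present; 5 new (p, d, q, q, p)
  "yqpdppypppy" → prefix "yqpd" already present; 7 new (p, p, y, p, p, p, y)
  "yqydqd" → prefix "yqy" already present; 3 new (d, q, d)
  "yqqydypp" → prefix "yqq" already present; 5 new (y, d, y, p, p)
  "yqydqyq" → prefix "yqydq" already present; 2 new (y, q)
  "yqppqq" → prefix "yqpp" already present; 2 new (q, q)
Total nodes = 5 + 7 + 0 + 1 + 5 + 0 + 1 + 4 + 2 + 4 + 5 + 7 + 3 + 5 + 2 + 2 = 53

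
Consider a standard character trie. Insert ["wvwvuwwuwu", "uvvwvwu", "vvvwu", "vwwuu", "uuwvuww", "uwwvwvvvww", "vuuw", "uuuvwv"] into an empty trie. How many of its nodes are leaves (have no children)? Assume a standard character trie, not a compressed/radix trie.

8

Leaves are exactly the stored words that no other stored word extends.
Those words: "uuuvwv", "uuwvuww", "uvvwvwu", "uwwvwvvvww", "vuuw", "vvvwu", "vwwuu", "wvwvuwwuwu"
Leaf count: 8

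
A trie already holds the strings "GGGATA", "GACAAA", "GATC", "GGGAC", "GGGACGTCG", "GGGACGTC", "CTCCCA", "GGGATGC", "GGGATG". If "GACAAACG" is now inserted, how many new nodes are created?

2

Walking "GACAAACG" from the root, the first 6 characters ("GACAAA") follow existing edges; "C" is the first miss.
New nodes needed: |"GACAAACG"| − 6 = 8 − 6 = 2.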